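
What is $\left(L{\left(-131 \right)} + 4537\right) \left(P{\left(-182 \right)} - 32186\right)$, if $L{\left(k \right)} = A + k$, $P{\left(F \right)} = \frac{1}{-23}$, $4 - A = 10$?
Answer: $- \frac{3257227600}{23} \approx -1.4162 \cdot 10^{8}$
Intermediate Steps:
$A = -6$ ($A = 4 - 10 = -6$)
$P{\left(F \right)} = - \frac{1}{23}$
$L{\left(k \right)} = -6 + k$
$\left(L{\left(-131 \right)} + 4537\right) \left(P{\left(-182 \right)} - 32186\right) = \left(\left(-6 - 131\right) + 4537\right) \left(- \frac{1}{23} - 32186\right) = \left(-137 + 4537\right) \left(- \frac{740279}{23}\right) = 4400 \left(- \frac{740279}{23}\right) = - \frac{3257227600}{23}$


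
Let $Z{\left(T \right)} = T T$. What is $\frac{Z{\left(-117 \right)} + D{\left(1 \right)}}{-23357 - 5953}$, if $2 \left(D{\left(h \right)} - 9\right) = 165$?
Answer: $- \frac{9187}{19540} \approx -0.47016$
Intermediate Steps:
$Z{\left(T \right)} = T^{2}$
$D{\left(h \right)} = \frac{183}{2}$ ($D{\left(h \right)} = 9 + \frac{1}{2} \cdot 165 = 9 + \frac{165}{2} = \frac{183}{2}$)
$\frac{Z{\left(-117 \right)} + D{\left(1 \right)}}{-23357 - 5953} = \frac{\left(-117\right)^{2} + \frac{183}{2}}{-23357 - 5953} = \frac{13689 + \frac{183}{2}}{-29310} = \frac{27561}{2} \left(- \frac{1}{29310}\right) = - \frac{9187}{19540}$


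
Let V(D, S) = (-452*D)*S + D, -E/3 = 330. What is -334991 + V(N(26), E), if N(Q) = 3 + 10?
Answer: 5482262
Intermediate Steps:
E = -990 (E = -3*330 = -990)
N(Q) = 13
V(D, S) = D - 452*D*S (V(D, S) = -452*D*S + D = D - 452*D*S)
-334991 + V(N(26), E) = -334991 + 13*(1 - 452*(-990)) = -334991 + 13*(1 + 447480) = -334991 + 13*447481 = -334991 + 5817253 = 5482262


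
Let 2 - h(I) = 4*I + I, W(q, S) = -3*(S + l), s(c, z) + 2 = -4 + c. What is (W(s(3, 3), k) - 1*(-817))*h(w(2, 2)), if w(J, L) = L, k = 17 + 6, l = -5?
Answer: -6104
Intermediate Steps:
k = 23
s(c, z) = -6 + c (s(c, z) = -2 + (-4 + c) = -6 + c)
W(q, S) = 15 - 3*S (W(q, S) = -3*(S - 5) = -3*(-5 + S) = 15 - 3*S)
h(I) = 2 - 5*I (h(I) = 2 - (4*I + I) = 2 - 5*I)
(W(s(3, 3), k) - 1*(-817))*h(w(2, 2)) = ((15 - 3*23) - 1*(-817))*(2 - 5*2) = ((15 - 69) + 817)*(2 - 10) = (-54 + 817)*(-8) = 763*(-8) = -6104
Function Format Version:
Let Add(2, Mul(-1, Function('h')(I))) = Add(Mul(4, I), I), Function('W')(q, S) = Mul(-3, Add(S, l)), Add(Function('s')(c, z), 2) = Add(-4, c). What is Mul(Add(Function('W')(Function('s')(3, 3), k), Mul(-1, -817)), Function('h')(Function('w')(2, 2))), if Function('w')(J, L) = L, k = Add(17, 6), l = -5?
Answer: -6104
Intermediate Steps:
k = 23
Function('s')(c, z) = Add(-6, c) (Function('s')(c, z) = Add(-2, Add(-4, c)) = Add(-6, c))
Function('W')(q, S) = Add(15, Mul(-3, S)) (Function('W')(q, S) = Mul(-3, Add(S, -5)) = Mul(-3, Add(-5, S)) = Add(15, Mul(-3, S)))
Function('h')(I) = Add(2, Mul(-5, I)) (Function('h')(I) = Add(2, Mul(-1, Add(Mul(4, I), I))) = Add(2, Mul(-1, Mul(5, I))) = Add(2, Mul(-5, I)))
Mul(Add(Function('W')(Function('s')(3, 3), k), Mul(-1, -817)), Function('h')(Function('w')(2, 2))) = Mul(Add(Add(15, Mul(-3, 23)), Mul(-1, -817)), Add(2, Mul(-5, 2))) = Mul(Add(Add(15, -69), 817), Add(2, -10)) = Mul(Add(-54, 817), -8) = Mul(763, -8) = -6104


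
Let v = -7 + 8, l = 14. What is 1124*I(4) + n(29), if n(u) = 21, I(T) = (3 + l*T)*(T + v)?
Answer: 331601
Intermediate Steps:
v = 1
I(T) = (1 + T)*(3 + 14*T) (I(T) = (3 + 14*T)*(T + 1) = (3 + 14*T)*(1 + T) = (1 + T)*(3 + 14*T))
1124*I(4) + n(29) = 1124*(3 + 14*4**2 + 17*4) + 21 = 1124*(3 + 14*16 + 68) + 21 = 1124*(3 + 224 + 68) + 21 = 1124*295 + 21 = 331580 + 21 = 331601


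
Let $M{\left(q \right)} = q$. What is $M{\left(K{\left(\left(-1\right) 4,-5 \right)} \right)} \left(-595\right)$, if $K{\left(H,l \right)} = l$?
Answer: $2975$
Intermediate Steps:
$M{\left(K{\left(\left(-1\right) 4,-5 \right)} \right)} \left(-595\right) = \left(-5\right) \left(-595\right) = 2975$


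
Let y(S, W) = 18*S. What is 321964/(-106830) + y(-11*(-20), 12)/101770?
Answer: -1617161474/543604455 ≈ -2.9749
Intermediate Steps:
321964/(-106830) + y(-11*(-20), 12)/101770 = 321964/(-106830) + (18*(-11*(-20)))/101770 = 321964*(-1/106830) + (18*220)*(1/101770) = -160982/53415 + 3960*(1/101770) = -160982/53415 + 396/10177 = -1617161474/543604455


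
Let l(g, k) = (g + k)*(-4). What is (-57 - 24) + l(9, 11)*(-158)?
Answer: 12559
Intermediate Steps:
l(g, k) = -4*g - 4*k
(-57 - 24) + l(9, 11)*(-158) = (-57 - 24) + (-4*9 - 4*11)*(-158) = -81 + (-36 - 44)*(-158) = -81 - 80*(-158) = -81 + 12640 = 12559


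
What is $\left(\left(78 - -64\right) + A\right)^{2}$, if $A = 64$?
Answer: $42436$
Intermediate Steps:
$\left(\left(78 - -64\right) + A\right)^{2} = \left(\left(78 - -64\right) + 64\right)^{2} = \left(\left(78 + 64\right) + 64\right)^{2} = \left(142 + 64\right)^{2} = 206^{2} = 42436$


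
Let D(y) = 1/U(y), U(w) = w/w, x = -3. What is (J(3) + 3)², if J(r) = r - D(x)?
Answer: 25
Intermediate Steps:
U(w) = 1
D(y) = 1 (D(y) = 1/1 = 1)
J(r) = -1 + r (J(r) = r - 1*1 = r - 1 = -1 + r)
(J(3) + 3)² = ((-1 + 3) + 3)² = (2 + 3)² = 5² = 25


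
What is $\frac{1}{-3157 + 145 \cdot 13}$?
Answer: $- \frac{1}{1272} \approx -0.00078616$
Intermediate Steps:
$\frac{1}{-3157 + 145 \cdot 13} = \frac{1}{-3157 + 1885} = \frac{1}{-1272} = - \frac{1}{1272}$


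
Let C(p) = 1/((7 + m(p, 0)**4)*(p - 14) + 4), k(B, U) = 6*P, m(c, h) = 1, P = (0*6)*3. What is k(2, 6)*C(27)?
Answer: 0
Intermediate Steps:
P = 0 (P = 0*3 = 0)
k(B, U) = 0 (k(B, U) = 6*0 = 0)
C(p) = 1/(-108 + 8*p) (C(p) = 1/((7 + 1**4)*(p - 14) + 4) = 1/((7 + 1)*(-14 + p) + 4) = 1/(8*(-14 + p) + 4) = 1/((-112 + 8*p) + 4) = 1/(-108 + 8*p))
k(2, 6)*C(27) = 0*(1/(4*(-27 + 2*27))) = 0*(1/(4*(-27 + 54))) = 0*((1/4)/27) = 0*((1/4)*(1/27)) = 0*(1/108) = 0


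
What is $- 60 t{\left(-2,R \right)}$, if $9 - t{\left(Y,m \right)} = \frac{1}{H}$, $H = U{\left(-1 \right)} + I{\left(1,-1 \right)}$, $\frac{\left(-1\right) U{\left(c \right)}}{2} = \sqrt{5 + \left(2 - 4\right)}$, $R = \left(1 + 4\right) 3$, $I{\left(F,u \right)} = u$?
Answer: $- \frac{5880}{11} - \frac{120 \sqrt{3}}{11} \approx -553.44$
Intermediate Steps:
$R = 15$ ($R = 5 \cdot 3 = 15$)
$U{\left(c \right)} = - 2 \sqrt{3}$ ($U{\left(c \right)} = - 2 \sqrt{5 + \left(2 - 4\right)} = - 2 \sqrt{5 - 2} = - 2 \sqrt{3}$)
$H = -1 - 2 \sqrt{3}$ ($H = - 2 \sqrt{3} - 1 = -1 - 2 \sqrt{3} \approx -4.4641$)
$t{\left(Y,m \right)} = 9 - \frac{1}{-1 - 2 \sqrt{3}}$
$- 60 t{\left(-2,R \right)} = - 60 \left(\frac{98}{11} + \frac{2 \sqrt{3}}{11}\right) = - \frac{5880}{11} - \frac{120 \sqrt{3}}{11}$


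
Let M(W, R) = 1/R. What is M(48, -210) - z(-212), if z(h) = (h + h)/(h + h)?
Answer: -211/210 ≈ -1.0048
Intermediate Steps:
z(h) = 1 (z(h) = (2*h)/((2*h)) = (2*h)*(1/(2*h)) = 1)
M(48, -210) - z(-212) = 1/(-210) - 1*1 = -1/210 - 1 = -211/210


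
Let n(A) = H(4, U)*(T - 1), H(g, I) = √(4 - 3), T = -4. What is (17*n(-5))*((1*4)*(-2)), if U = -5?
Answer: 680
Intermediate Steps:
H(g, I) = 1 (H(g, I) = √1 = 1)
n(A) = -5 (n(A) = 1*(-4 - 1) = 1*(-5) = -5)
(17*n(-5))*((1*4)*(-2)) = (17*(-5))*((1*4)*(-2)) = -340*(-2) = -85*(-8) = 680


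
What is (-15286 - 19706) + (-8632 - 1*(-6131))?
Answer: -37493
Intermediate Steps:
(-15286 - 19706) + (-8632 - 1*(-6131)) = -34992 + (-8632 + 6131) = -34992 - 2501 = -37493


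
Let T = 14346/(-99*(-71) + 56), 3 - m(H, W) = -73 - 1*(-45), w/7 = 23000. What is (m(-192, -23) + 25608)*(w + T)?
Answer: 29246390532094/7085 ≈ 4.1279e+9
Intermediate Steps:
w = 161000 (w = 7*23000 = 161000)
m(H, W) = 31 (m(H, W) = 3 - (-73 - 1*(-45)) = 3 - (-73 + 45) = 3 - 1*(-28) = 3 + 28 = 31)
T = 14346/7085 (T = 14346/(7029 + 56) = 14346/7085 ≈ 2.0248)
(m(-192, -23) + 25608)*(w + T) = (31 + 25608)*(161000 + 14346/7085) = 25639*(1140699346/7085) = 29246390532094/7085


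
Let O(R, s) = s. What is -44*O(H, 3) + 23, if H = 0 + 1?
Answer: -109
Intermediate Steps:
H = 1
-44*O(H, 3) + 23 = -44*3 + 23 = -132 + 23 = -109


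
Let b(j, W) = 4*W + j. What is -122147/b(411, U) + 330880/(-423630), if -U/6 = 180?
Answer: 1681724123/55198989 ≈ 30.467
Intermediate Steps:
U = -1080 (U = -6*180 = -1080)
b(j, W) = j + 4*W
-122147/b(411, U) + 330880/(-423630) = -122147/(411 + 4*(-1080)) + 330880/(-423630) = -122147/(411 - 4320) + 330880*(-1/423630) = -122147/(-3909) - 33088/42363 = -122147*(-1/3909) - 33088/42363 = 122147/3909 - 33088/42363 = 1681724123/55198989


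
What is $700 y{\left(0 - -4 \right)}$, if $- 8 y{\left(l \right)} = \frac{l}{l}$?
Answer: $- \frac{175}{2} \approx -87.5$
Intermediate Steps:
$y{\left(l \right)} = - \frac{1}{8}$ ($y{\left(l \right)} = - \frac{l \frac{1}{l}}{8} = \left(- \frac{1}{8}\right) 1 = - \frac{1}{8}$)
$700 y{\left(0 - -4 \right)} = 700 \left(- \frac{1}{8}\right) = - \frac{175}{2}$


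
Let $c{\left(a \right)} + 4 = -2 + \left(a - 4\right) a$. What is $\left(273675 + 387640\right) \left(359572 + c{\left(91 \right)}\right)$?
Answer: $243022020145$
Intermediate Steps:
$c{\left(a \right)} = -6 + a \left(-4 + a\right)$ ($c{\left(a \right)} = -4 + \left(-2 + \left(a - 4\right) a\right) = -4 + \left(-2 + \left(-4 + a\right) a\right) = -4 + \left(-2 + a \left(-4 + a\right)\right) = -6 + a \left(-4 + a\right)$)
$\left(273675 + 387640\right) \left(359572 + c{\left(91 \right)}\right) = \left(273675 + 387640\right) \left(359572 - \left(370 - 8281\right)\right) = 661315 \left(359572 - -7911\right) = 661315 \left(359572 + 7911\right) = 661315 \cdot 367483 = 243022020145$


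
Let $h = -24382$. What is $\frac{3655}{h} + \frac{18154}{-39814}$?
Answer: $- \frac{294075499}{485372474} \approx -0.60588$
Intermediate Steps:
$\frac{3655}{h} + \frac{18154}{-39814} = \frac{3655}{-24382} + \frac{18154}{-39814} = 3655 \left(- \frac{1}{24382}\right) + 18154 \left(- \frac{1}{39814}\right) = - \frac{3655}{24382} - \frac{9077}{19907} = - \frac{294075499}{485372474}$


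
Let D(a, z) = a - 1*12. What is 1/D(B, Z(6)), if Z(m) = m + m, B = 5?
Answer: -⅐ ≈ -0.14286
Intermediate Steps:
Z(m) = 2*m
D(a, z) = -12 + a (D(a, z) = a - 12 = -12 + a)
1/D(B, Z(6)) = 1/(-12 + 5) = 1/(-7) = -⅐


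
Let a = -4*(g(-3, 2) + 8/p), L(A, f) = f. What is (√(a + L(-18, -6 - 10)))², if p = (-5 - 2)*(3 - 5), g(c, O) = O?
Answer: -184/7 ≈ -26.286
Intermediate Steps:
p = 14 (p = -7*(-2) = 14)
a = -72/7 (a = -4*(2 + 8/14) = -4*(2 + 8*(1/14)) = -4*(2 + 4/7) = -4*18/7 = -72/7 ≈ -10.286)
(√(a + L(-18, -6 - 10)))² = (√(-72/7 + (-6 - 10)))² = (√(-72/7 - 16))² = (√(-184/7))² = (2*I*√322/7)² = -184/7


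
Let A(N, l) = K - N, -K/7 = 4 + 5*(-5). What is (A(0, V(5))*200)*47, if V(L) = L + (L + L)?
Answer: 1381800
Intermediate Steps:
K = 147 (K = -7*(4 + 5*(-5)) = -7*(4 - 25) = -7*(-21) = 147)
V(L) = 3*L (V(L) = L + 2*L = 3*L)
A(N, l) = 147 - N
(A(0, V(5))*200)*47 = ((147 - 1*0)*200)*47 = ((147 + 0)*200)*47 = (147*200)*47 = 29400*47 = 1381800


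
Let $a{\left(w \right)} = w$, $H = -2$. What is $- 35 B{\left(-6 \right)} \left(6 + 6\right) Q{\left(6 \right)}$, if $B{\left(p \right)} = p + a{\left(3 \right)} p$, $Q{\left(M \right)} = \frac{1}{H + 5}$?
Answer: $3360$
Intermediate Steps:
$Q{\left(M \right)} = \frac{1}{3}$ ($Q{\left(M \right)} = \frac{1}{-2 + 5} = \frac{1}{3}$)
$B{\left(p \right)} = 4 p$ ($B{\left(p \right)} = p + 3 p = 4 p$)
$- 35 B{\left(-6 \right)} \left(6 + 6\right) Q{\left(6 \right)} = - 35 \cdot 4 \left(-6\right) \left(6 + 6\right) \frac{1}{3} = \left(-35\right) \left(-24\right) 12 \cdot \frac{1}{3} = 840 \cdot 4 = 3360$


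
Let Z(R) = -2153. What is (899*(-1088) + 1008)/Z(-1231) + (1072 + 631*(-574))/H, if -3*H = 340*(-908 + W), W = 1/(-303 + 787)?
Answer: 36217523191882/80425390355 ≈ 450.32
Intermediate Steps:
W = 1/484 ≈ 0.0020661
H = 37355035/363 (H = -340*(-908 + 1/484)/3 = -340*(-439471)/(3*484) = -⅓*(-37355035/121) = 37355035/363 ≈ 1.0291e+5)
(899*(-1088) + 1008)/Z(-1231) + (1072 + 631*(-574))/H = (899*(-1088) + 1008)/(-2153) + (1072 + 631*(-574))/(37355035/363) = (-978112 + 1008)*(-1/2153) + (1072 - 362194)*(363/37355035) = -977104*(-1/2153) - 361122*363/37355035 = 977104/2153 - 131087286/37355035 = 36217523191882/80425390355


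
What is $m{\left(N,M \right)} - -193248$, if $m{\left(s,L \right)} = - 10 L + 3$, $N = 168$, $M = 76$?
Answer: $192491$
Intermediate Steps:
$m{\left(s,L \right)} = 3 - 10 L$
$m{\left(N,M \right)} - -193248 = \left(3 - 760\right) - -193248 = \left(3 - 760\right) + 193248 = -757 + 193248 = 192491$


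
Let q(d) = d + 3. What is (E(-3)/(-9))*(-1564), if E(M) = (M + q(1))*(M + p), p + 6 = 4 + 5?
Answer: 0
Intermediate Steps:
q(d) = 3 + d
p = 3 (p = -6 + (4 + 5) = -6 + 9 = 3)
E(M) = (3 + M)*(4 + M) (E(M) = (M + (3 + 1))*(M + 3) = (M + 4)*(3 + M) = (4 + M)*(3 + M) = (3 + M)*(4 + M))
(E(-3)/(-9))*(-1564) = ((12 + (-3)² + 7*(-3))/(-9))*(-1564) = ((12 + 9 - 21)*(-⅑))*(-1564) = (0*(-⅑))*(-1564) = 0*(-1564) = 0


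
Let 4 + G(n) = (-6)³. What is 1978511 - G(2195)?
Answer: 1978731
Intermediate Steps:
G(n) = -220 (G(n) = -4 + (-6)³ = -4 - 216 = -220)
1978511 - G(2195) = 1978511 - 1*(-220) = 1978511 + 220 = 1978731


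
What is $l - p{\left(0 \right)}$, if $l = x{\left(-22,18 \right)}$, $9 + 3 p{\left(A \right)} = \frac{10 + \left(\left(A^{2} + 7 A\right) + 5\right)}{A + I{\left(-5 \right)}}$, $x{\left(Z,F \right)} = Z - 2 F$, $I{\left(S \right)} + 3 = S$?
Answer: $- \frac{435}{8} \approx -54.375$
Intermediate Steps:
$I{\left(S \right)} = -3 + S$
$p{\left(A \right)} = -3 + \frac{15 + A^{2} + 7 A}{3 \left(-8 + A\right)}$ ($p{\left(A \right)} = -3 + \frac{\left(10 + \left(\left(A^{2} + 7 A\right) + 5\right)\right) \frac{1}{A - 8}}{3} = -3 + \frac{\left(10 + \left(5 + A^{2} + 7 A\right)\right) \frac{1}{A - 8}}{3} = -3 + \frac{\left(15 + A^{2} + 7 A\right) \frac{1}{-8 + A}}{3} = -3 + \frac{\frac{1}{-8 + A} \left(15 + A^{2} + 7 A\right)}{3} = -3 + \frac{15 + A^{2} + 7 A}{3 \left(-8 + A\right)}$)
$l = -58$ ($l = -22 - 36 = -58$)
$l - p{\left(0 \right)} = -58 - \frac{87 + 0^{2} - 0}{3 \left(-8 + 0\right)} = -58 - \frac{87 + 0 + 0}{3 \left(-8\right)} = -58 - \frac{1}{3} \left(- \frac{1}{8}\right) 87 = -58 - - \frac{29}{8} = -58 + \frac{29}{8} = - \frac{435}{8}$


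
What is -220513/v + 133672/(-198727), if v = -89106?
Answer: 31910909719/17707768062 ≈ 1.8021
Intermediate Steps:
-220513/v + 133672/(-198727) = -220513/(-89106) + 133672/(-198727) = -220513*(-1/89106) + 133672*(-1/198727) = 220513/89106 - 133672/198727 = 31910909719/17707768062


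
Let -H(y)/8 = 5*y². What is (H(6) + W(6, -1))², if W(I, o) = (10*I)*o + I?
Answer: 2232036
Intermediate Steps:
W(I, o) = I + 10*I*o (W(I, o) = 10*I*o + I = I + 10*I*o)
H(y) = -40*y²
(H(6) + W(6, -1))² = (-40*6² + 6*(1 + 10*(-1)))² = (-40*36 + 6*(1 - 10))² = (-1440 + 6*(-9))² = (-1440 - 54)² = (-1494)² = 2232036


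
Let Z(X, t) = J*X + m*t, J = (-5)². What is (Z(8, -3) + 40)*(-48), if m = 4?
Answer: -10944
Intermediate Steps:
J = 25
Z(X, t) = 4*t + 25*X (Z(X, t) = 25*X + 4*t = 4*t + 25*X)
(Z(8, -3) + 40)*(-48) = ((4*(-3) + 25*8) + 40)*(-48) = ((-12 + 200) + 40)*(-48) = (188 + 40)*(-48) = 228*(-48) = -10944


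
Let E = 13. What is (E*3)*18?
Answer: 702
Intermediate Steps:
(E*3)*18 = (13*3)*18 = 39*18 = 702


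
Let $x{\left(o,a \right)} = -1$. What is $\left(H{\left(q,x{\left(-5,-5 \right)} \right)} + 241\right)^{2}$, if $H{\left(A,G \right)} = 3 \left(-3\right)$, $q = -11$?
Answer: $53824$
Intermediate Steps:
$H{\left(A,G \right)} = -9$
$\left(H{\left(q,x{\left(-5,-5 \right)} \right)} + 241\right)^{2} = \left(-9 + 241\right)^{2} = 232^{2} = 53824$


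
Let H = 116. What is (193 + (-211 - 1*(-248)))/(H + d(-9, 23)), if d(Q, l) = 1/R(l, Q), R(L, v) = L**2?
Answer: 24334/12273 ≈ 1.9827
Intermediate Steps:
d(Q, l) = l**(-2) (d(Q, l) = 1/(l**2) = l**(-2))
(193 + (-211 - 1*(-248)))/(H + d(-9, 23)) = (193 + (-211 - 1*(-248)))/(116 + 23**(-2)) = (193 + (-211 + 248))/(116 + 1/529) = (193 + 37)/(61365/529) = 230*(529/61365) = 24334/12273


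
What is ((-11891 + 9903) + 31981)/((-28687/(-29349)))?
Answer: 880264557/28687 ≈ 30685.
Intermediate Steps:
((-11891 + 9903) + 31981)/((-28687/(-29349))) = (-1988 + 31981)/((-28687*(-1/29349))) = 29993/(28687/29349) = 29993*(29349/28687) = 880264557/28687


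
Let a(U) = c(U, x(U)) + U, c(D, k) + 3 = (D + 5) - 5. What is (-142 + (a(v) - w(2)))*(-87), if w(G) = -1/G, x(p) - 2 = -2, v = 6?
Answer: 23055/2 ≈ 11528.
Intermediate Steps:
x(p) = 0 (x(p) = 2 - 2 = 0)
c(D, k) = -3 + D (c(D, k) = -3 + ((D + 5) - 5) = -3 + ((5 + D) - 5) = -3 + D)
a(U) = -3 + 2*U (a(U) = (-3 + U) + U = -3 + 2*U)
(-142 + (a(v) - w(2)))*(-87) = (-142 + ((-3 + 2*6) - (-1)/2))*(-87) = (-142 + ((-3 + 12) - (-1)/2))*(-87) = (-142 + (9 - 1*(-½)))*(-87) = (-142 + (9 + ½))*(-87) = (-142 + 19/2)*(-87) = -265/2*(-87) = 23055/2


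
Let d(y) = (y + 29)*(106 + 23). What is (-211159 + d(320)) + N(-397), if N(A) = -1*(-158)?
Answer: -165980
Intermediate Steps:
N(A) = 158
d(y) = 3741 + 129*y (d(y) = (29 + y)*129 = 3741 + 129*y)
(-211159 + d(320)) + N(-397) = (-211159 + (3741 + 129*320)) + 158 = (-211159 + (3741 + 41280)) + 158 = (-211159 + 45021) + 158 = -166138 + 158 = -165980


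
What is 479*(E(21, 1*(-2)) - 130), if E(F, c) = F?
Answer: -52211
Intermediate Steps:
479*(E(21, 1*(-2)) - 130) = 479*(21 - 130) = 479*(-109) = -52211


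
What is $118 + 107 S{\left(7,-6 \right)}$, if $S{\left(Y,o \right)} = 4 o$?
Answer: $-2450$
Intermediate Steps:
$118 + 107 S{\left(7,-6 \right)} = 118 + 107 \cdot 4 \left(-6\right) = 118 + 107 \left(-24\right) = 118 - 2568 = -2450$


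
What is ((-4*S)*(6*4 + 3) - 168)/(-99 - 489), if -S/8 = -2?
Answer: 158/49 ≈ 3.2245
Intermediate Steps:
S = 16 (S = -8*(-2) = 16)
((-4*S)*(6*4 + 3) - 168)/(-99 - 489) = ((-4*16)*(6*4 + 3) - 168)/(-99 - 489) = (-64*(24 + 3) - 168)/(-588) = (-64*27 - 168)*(-1/588) = (-1728 - 168)*(-1/588) = -1896*(-1/588) = 158/49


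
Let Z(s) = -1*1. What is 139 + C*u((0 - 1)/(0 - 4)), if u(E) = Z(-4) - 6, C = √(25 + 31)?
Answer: 139 - 14*√14 ≈ 86.617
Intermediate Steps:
Z(s) = -1
C = 2*√14 (C = √56 = 2*√14 ≈ 7.4833)
u(E) = -7 (u(E) = -1 - 6 = -7)
139 + C*u((0 - 1)/(0 - 4)) = 139 + (2*√14)*(-7) = 139 - 14*√14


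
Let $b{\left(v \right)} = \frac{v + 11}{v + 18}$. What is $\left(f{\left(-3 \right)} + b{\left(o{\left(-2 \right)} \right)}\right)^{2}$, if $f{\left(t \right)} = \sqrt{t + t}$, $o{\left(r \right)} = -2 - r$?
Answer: $- \frac{1823}{324} + \frac{11 i \sqrt{6}}{9} \approx -5.6265 + 2.9938 i$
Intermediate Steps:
$f{\left(t \right)} = \sqrt{2} \sqrt{t}$ ($f{\left(t \right)} = \sqrt{2 t} = \sqrt{2} \sqrt{t}$)
$b{\left(v \right)} = \frac{11 + v}{18 + v}$
$\left(f{\left(-3 \right)} + b{\left(o{\left(-2 \right)} \right)}\right)^{2} = \left(\sqrt{2} \sqrt{-3} + \frac{11 - 0}{18 - 0}\right)^{2} = \left(\sqrt{2} i \sqrt{3} + \frac{11 + \left(-2 + 2\right)}{18 + \left(-2 + 2\right)}\right)^{2} = \left(i \sqrt{6} + \frac{11 + 0}{18 + 0}\right)^{2} = \left(i \sqrt{6} + \frac{1}{18} \cdot 11\right)^{2} = \left(i \sqrt{6} + \frac{11}{18}\right)^{2} = \left(\frac{11}{18} + i \sqrt{6}\right)^{2}$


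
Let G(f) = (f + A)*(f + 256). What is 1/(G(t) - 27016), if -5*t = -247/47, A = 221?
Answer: 55225/1660199474 ≈ 3.3264e-5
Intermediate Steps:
t = 247/235 (t = -(-247)/(5*47) = -⅕*(-247/47) = 247/235 ≈ 1.0511)
G(f) = (221 + f)*(256 + f) (G(f) = (f + 221)*(f + 256) = (221 + f)*(256 + f))
1/(G(t) - 27016) = 1/((56576 + (247/235)² + 477*(247/235)) - 27016) = 1/((56576 + 61009/55225 + 117819/235) - 27016) = 1/(3152158074/55225 - 27016) = 1/(1660199474/55225) = 55225/1660199474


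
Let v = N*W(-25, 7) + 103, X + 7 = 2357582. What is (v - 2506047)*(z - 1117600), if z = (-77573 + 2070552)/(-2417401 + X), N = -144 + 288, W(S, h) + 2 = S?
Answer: 6454470333852028/2301 ≈ 2.8051e+12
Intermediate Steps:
X = 2357575 (X = -7 + 2357582 = 2357575)
W(S, h) = -2 + S
N = 144
v = -3785 (v = 144*(-2 - 25) + 103 = 144*(-27) + 103 = -3888 + 103 = -3785)
z = -1992979/59826 (z = (-77573 + 2070552)/(-2417401 + 2357575) = 1992979/(-59826) = 1992979*(-1/59826) = -1992979/59826 ≈ -33.313)
(v - 2506047)*(z - 1117600) = (-3785 - 2506047)*(-1992979/59826 - 1117600) = -2509832*(-66863530579/59826) = 6454470333852028/2301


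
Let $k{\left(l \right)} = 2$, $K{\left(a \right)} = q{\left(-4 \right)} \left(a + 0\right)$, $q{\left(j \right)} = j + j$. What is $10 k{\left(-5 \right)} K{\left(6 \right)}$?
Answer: $-960$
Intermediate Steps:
$q{\left(j \right)} = 2 j$
$K{\left(a \right)} = - 8 a$ ($K{\left(a \right)} = 2 \left(-4\right) \left(a + 0\right) = - 8 a$)
$10 k{\left(-5 \right)} K{\left(6 \right)} = 10 \cdot 2 \left(\left(-8\right) 6\right) = 20 \left(-48\right) = -960$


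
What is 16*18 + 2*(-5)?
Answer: 278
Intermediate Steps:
16*18 + 2*(-5) = 288 - 10 = 278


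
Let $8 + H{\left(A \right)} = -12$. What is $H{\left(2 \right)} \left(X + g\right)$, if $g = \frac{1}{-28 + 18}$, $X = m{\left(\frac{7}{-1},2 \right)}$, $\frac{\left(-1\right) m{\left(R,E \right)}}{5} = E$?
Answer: $202$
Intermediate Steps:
$m{\left(R,E \right)} = - 5 E$
$H{\left(A \right)} = -20$ ($H{\left(A \right)} = -8 - 12 = -20$)
$X = -10$ ($X = \left(-5\right) 2 = -10$)
$g = - \frac{1}{10}$ ($g = \frac{1}{-10} = - \frac{1}{10} \approx -0.1$)
$H{\left(2 \right)} \left(X + g\right) = - 20 \left(-10 - \frac{1}{10}\right) = \left(-20\right) \left(- \frac{101}{10}\right) = 202$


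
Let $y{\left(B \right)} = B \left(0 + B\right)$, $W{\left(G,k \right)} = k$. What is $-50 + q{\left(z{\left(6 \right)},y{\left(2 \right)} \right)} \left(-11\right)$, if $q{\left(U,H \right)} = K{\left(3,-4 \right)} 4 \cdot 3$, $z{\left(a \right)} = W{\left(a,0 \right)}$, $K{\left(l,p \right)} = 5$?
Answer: $-710$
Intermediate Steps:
$z{\left(a \right)} = 0$
$y{\left(B \right)} = B^{2}$ ($y{\left(B \right)} = B B = B^{2}$)
$q{\left(U,H \right)} = 60$ ($q{\left(U,H \right)} = 5 \cdot 4 \cdot 3 = 20 \cdot 3 = 60$)
$-50 + q{\left(z{\left(6 \right)},y{\left(2 \right)} \right)} \left(-11\right) = -50 + 60 \left(-11\right) = -50 - 660 = -710$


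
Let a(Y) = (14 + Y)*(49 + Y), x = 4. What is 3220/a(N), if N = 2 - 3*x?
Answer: 805/39 ≈ 20.641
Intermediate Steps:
N = -10 (N = 2 - 3*4 = 2 - 12 = -10)
3220/a(N) = 3220/(686 + (-10)² + 63*(-10)) = 3220/(686 + 100 - 630) = 3220/156 = 3220*(1/156) = 805/39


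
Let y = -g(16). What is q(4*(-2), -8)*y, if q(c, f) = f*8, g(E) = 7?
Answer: 448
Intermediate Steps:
q(c, f) = 8*f
y = -7 (y = -1*7 = -7)
q(4*(-2), -8)*y = (8*(-8))*(-7) = -64*(-7) = 448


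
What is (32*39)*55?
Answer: 68640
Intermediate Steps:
(32*39)*55 = 1248*55 = 68640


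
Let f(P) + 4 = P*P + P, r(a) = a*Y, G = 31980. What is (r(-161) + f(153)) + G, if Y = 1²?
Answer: 55377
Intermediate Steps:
Y = 1
r(a) = a (r(a) = a*1 = a)
f(P) = -4 + P + P² (f(P) = -4 + (P*P + P) = -4 + (P² + P) = -4 + (P + P²) = -4 + P + P²)
(r(-161) + f(153)) + G = (-161 + (-4 + 153 + 153²)) + 31980 = (-161 + (-4 + 153 + 23409)) + 31980 = (-161 + 23558) + 31980 = 23397 + 31980 = 55377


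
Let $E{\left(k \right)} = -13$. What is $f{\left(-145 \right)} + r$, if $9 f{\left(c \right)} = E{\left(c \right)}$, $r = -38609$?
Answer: $- \frac{347494}{9} \approx -38610.0$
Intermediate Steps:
$f{\left(c \right)} = - \frac{13}{9}$ ($f{\left(c \right)} = \frac{1}{9} \left(-13\right) = - \frac{13}{9}$)
$f{\left(-145 \right)} + r = - \frac{13}{9} - 38609 = - \frac{347494}{9}$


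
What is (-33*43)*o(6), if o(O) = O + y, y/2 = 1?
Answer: -11352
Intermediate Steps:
y = 2 (y = 2*1 = 2)
o(O) = 2 + O (o(O) = O + 2 = 2 + O)
(-33*43)*o(6) = (-33*43)*(2 + 6) = -1419*8 = -11352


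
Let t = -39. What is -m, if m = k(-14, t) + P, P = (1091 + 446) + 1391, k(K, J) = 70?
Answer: -2998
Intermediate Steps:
P = 2928 (P = 1537 + 1391 = 2928)
m = 2998 (m = 70 + 2928 = 2998)
-m = -1*2998 = -2998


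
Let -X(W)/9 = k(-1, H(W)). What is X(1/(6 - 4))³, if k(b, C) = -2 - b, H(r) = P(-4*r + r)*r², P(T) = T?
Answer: 729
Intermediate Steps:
H(r) = -3*r³ (H(r) = (-4*r + r)*r² = (-3*r)*r² = -3*r³)
X(W) = 9 (X(W) = -9*(-2 - 1*(-1)) = -9*(-2 + 1) = -9*(-1) = 9)
X(1/(6 - 4))³ = 9³ = 729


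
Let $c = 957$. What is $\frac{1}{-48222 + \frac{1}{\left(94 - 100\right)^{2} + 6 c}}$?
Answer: $- \frac{5778}{278626715} \approx -2.0737 \cdot 10^{-5}$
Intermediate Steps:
$\frac{1}{-48222 + \frac{1}{\left(94 - 100\right)^{2} + 6 c}} = \frac{1}{-48222 + \frac{1}{\left(94 - 100\right)^{2} + 6 \cdot 957}} = \frac{1}{-48222 + \frac{1}{\left(-6\right)^{2} + 5742}} = \frac{1}{-48222 + \frac{1}{36 + 5742}} = \frac{1}{-48222 + \frac{1}{5778}} = \frac{1}{- \frac{278626715}{5778}} = - \frac{5778}{278626715}$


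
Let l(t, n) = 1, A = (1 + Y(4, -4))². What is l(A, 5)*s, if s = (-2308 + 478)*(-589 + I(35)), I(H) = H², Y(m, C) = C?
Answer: -1163880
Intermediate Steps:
A = 9 (A = (1 - 4)² = (-3)² = 9)
s = -1163880 (s = (-2308 + 478)*(-589 + 35²) = -1830*(-589 + 1225) = -1830*636 = -1163880)
l(A, 5)*s = 1*(-1163880) = -1163880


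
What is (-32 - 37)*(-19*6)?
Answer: 7866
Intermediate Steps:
(-32 - 37)*(-19*6) = -69*(-114) = 7866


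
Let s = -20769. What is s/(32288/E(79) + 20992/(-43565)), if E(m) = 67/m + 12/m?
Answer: -301600495/468868576 ≈ -0.64325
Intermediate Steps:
E(m) = 79/m
s/(32288/E(79) + 20992/(-43565)) = -20769/(32288/((79/79)) + 20992/(-43565)) = -20769/(32288/((79*(1/79))) + 20992*(-1/43565)) = -20769/(32288/1 - 20992/43565) = -20769/(32288*1 - 20992/43565) = -20769/(32288 - 20992/43565) = -20769/1406605728/43565 = -20769*43565/1406605728 = -301600495/468868576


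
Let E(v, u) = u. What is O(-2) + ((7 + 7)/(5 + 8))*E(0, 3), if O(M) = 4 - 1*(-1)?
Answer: 107/13 ≈ 8.2308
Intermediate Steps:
O(M) = 5 (O(M) = 4 + 1 = 5)
O(-2) + ((7 + 7)/(5 + 8))*E(0, 3) = 5 + ((7 + 7)/(5 + 8))*3 = 5 + (14/13)*3 = 5 + 42/13 = 107/13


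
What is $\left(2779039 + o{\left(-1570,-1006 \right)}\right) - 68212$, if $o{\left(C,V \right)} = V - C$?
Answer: $2711391$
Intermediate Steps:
$\left(2779039 + o{\left(-1570,-1006 \right)}\right) - 68212 = \left(2779039 - -564\right) - 68212 = \left(2779039 + \left(-1006 + 1570\right)\right) - 68212 = \left(2779039 + 564\right) - 68212 = 2779603 - 68212 = 2711391$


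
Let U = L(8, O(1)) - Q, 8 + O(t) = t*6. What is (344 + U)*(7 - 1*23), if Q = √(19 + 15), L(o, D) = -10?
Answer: -5344 + 16*√34 ≈ -5250.7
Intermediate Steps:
O(t) = -8 + 6*t (O(t) = -8 + t*6 = -8 + 6*t)
Q = √34 ≈ 5.8309
U = -10 - √34 ≈ -15.831
(344 + U)*(7 - 1*23) = (344 + (-10 - √34))*(7 - 1*23) = (334 - √34)*(7 - 23) = (334 - √34)*(-16) = -5344 + 16*√34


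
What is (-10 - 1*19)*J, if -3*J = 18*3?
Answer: 522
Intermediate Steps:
J = -18 (J = -6*3 = -⅓*54 = -18)
(-10 - 1*19)*J = (-10 - 1*19)*(-18) = (-10 - 19)*(-18) = -29*(-18) = 522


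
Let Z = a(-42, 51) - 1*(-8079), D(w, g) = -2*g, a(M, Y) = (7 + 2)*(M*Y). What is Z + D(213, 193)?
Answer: -11585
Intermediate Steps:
a(M, Y) = 9*M*Y (a(M, Y) = 9*(M*Y) = 9*M*Y)
Z = -11199 (Z = 9*(-42)*51 - 1*(-8079) = -19278 + 8079 = -11199)
Z + D(213, 193) = -11199 - 2*193 = -11199 - 386 = -11585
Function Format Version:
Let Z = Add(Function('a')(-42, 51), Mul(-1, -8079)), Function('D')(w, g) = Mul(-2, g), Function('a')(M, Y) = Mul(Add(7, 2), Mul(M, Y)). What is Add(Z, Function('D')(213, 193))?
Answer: -11585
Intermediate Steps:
Function('a')(M, Y) = Mul(9, M, Y) (Function('a')(M, Y) = Mul(9, Mul(M, Y)) = Mul(9, M, Y))
Z = -11199 (Z = Add(Mul(9, -42, 51), Mul(-1, -8079)) = Add(-19278, 8079) = -11199)
Add(Z, Function('D')(213, 193)) = Add(-11199, Mul(-2, 193)) = Add(-11199, -386) = -11585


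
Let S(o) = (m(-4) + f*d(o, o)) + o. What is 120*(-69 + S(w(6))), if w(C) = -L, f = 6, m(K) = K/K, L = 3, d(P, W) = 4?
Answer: -5640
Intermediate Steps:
m(K) = 1
w(C) = -3 (w(C) = -1*3 = -3)
S(o) = 25 + o (S(o) = (1 + 6*4) + o = (1 + 24) + o = 25 + o)
120*(-69 + S(w(6))) = 120*(-69 + (25 - 3)) = 120*(-69 + 22) = 120*(-47) = -5640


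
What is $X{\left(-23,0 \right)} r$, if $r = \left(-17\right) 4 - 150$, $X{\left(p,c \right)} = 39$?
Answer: $-8502$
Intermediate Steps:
$r = -218$ ($r = -68 - 150 = -218$)
$X{\left(-23,0 \right)} r = 39 \left(-218\right) = -8502$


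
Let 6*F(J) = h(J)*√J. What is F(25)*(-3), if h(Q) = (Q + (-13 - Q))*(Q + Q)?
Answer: 1625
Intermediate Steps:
h(Q) = -26*Q
F(J) = -13*J^(3/2)/3 (F(J) = ((-26*J)*√J)/6 = (-26*J^(3/2))/6 = -13*J^(3/2)/3)
F(25)*(-3) = -13*25^(3/2)/3*(-3) = -13/3*125*(-3) = -1625/3*(-3) = 1625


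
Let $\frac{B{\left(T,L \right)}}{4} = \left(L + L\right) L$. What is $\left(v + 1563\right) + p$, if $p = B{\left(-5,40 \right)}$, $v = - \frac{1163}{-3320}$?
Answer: $\frac{47686323}{3320} \approx 14363.0$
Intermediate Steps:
$v = \frac{1163}{3320}$ ($v = \left(-1163\right) \left(- \frac{1}{3320}\right) = \frac{1163}{3320} \approx 0.3503$)
$B{\left(T,L \right)} = 8 L^{2}$ ($B{\left(T,L \right)} = 4 \left(L + L\right) L = 4 \cdot 2 L L = 4 \cdot 2 L^{2} = 8 L^{2}$)
$p = 12800$ ($p = 8 \cdot 40^{2} = 8 \cdot 1600 = 12800$)
$\left(v + 1563\right) + p = \left(\frac{1163}{3320} + 1563\right) + 12800 = \frac{5190323}{3320} + 12800 = \frac{47686323}{3320}$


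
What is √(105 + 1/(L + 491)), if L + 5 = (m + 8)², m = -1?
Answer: 4*√1878385/535 ≈ 10.247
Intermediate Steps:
L = 44 (L = -5 + (-1 + 8)² = -5 + 7² = -5 + 49 = 44)
√(105 + 1/(L + 491)) = √(105 + 1/(44 + 491)) = √(105 + 1/535) = √(56176/535) = 4*√1878385/535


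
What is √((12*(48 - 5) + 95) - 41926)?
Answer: I*√41315 ≈ 203.26*I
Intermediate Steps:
√((12*(48 - 5) + 95) - 41926) = √((12*43 + 95) - 41926) = √((516 + 95) - 41926) = √(611 - 41926) = √(-41315) = I*√41315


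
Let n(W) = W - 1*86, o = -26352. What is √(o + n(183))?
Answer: I*√26255 ≈ 162.03*I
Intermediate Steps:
n(W) = -86 + W (n(W) = W - 86 = -86 + W)
√(o + n(183)) = √(-26352 + (-86 + 183)) = √(-26352 + 97) = √(-26255) = I*√26255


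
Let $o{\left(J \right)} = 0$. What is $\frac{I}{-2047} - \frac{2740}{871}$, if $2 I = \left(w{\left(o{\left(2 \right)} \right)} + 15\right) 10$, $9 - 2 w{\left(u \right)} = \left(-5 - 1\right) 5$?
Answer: $- \frac{500785}{155038} \approx -3.2301$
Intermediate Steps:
$w{\left(u \right)} = \frac{39}{2}$ ($w{\left(u \right)} = \frac{9}{2} - \frac{\left(-5 - 1\right) 5}{2} = \frac{9}{2} - \frac{\left(-6\right) 5}{2} = \frac{9}{2} - -15 = \frac{9}{2} + 15 = \frac{39}{2}$)
$I = \frac{345}{2}$ ($I = \frac{\left(\frac{39}{2} + 15\right) 10}{2} = \frac{\frac{69}{2} \cdot 10}{2} = \frac{1}{2} \cdot 345 = \frac{345}{2} \approx 172.5$)
$\frac{I}{-2047} - \frac{2740}{871} = \frac{345}{2 \left(-2047\right)} - \frac{2740}{871} = \frac{345}{2} \left(- \frac{1}{2047}\right) - \frac{2740}{871} = - \frac{15}{178} - \frac{2740}{871} = - \frac{500785}{155038}$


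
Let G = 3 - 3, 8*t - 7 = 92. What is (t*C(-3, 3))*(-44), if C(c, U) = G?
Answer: 0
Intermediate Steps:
t = 99/8 (t = 7/8 + (⅛)*92 = 7/8 + 23/2 = 99/8 ≈ 12.375)
G = 0
C(c, U) = 0
(t*C(-3, 3))*(-44) = ((99/8)*0)*(-44) = 0*(-44) = 0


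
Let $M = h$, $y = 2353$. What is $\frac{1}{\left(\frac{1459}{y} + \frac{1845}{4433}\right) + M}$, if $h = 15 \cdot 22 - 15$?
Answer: $\frac{802373}{253578959} \approx 0.0031642$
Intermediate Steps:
$h = 315$ ($h = 330 - 15 = 315$)
$M = 315$
$\frac{1}{\left(\frac{1459}{y} + \frac{1845}{4433}\right) + M} = \frac{1}{\left(\frac{1459}{2353} + \frac{1845}{4433}\right) + 315} = \frac{1}{\frac{831464}{802373} + 315} = \frac{1}{\frac{253578959}{802373}} = \frac{802373}{253578959}$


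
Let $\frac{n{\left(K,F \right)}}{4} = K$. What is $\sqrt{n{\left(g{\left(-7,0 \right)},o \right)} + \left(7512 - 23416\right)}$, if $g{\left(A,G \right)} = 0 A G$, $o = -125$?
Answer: $4 i \sqrt{994} \approx 126.11 i$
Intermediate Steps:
$g{\left(A,G \right)} = 0$ ($g{\left(A,G \right)} = 0 G = 0$)
$n{\left(K,F \right)} = 4 K$
$\sqrt{n{\left(g{\left(-7,0 \right)},o \right)} + \left(7512 - 23416\right)} = \sqrt{4 \cdot 0 + \left(7512 - 23416\right)} = \sqrt{0 + \left(7512 - 23416\right)} = \sqrt{0 - 15904} = \sqrt{-15904} = 4 i \sqrt{994}$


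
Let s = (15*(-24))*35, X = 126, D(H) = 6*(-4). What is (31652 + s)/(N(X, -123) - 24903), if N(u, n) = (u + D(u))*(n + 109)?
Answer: -19052/26331 ≈ -0.72356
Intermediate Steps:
D(H) = -24
N(u, n) = (-24 + u)*(109 + n) (N(u, n) = (u - 24)*(n + 109) = (-24 + u)*(109 + n))
s = -12600 (s = -360*35 = -12600)
(31652 + s)/(N(X, -123) - 24903) = (31652 - 12600)/((-2616 - 24*(-123) + 109*126 - 123*126) - 24903) = 19052/((-2616 + 2952 + 13734 - 15498) - 24903) = 19052/(-1428 - 24903) = 19052/(-26331) = 19052*(-1/26331) = -19052/26331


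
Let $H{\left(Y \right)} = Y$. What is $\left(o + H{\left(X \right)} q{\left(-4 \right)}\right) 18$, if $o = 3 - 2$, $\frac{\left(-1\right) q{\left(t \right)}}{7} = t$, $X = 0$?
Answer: $18$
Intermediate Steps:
$q{\left(t \right)} = - 7 t$
$o = 1$ ($o = 3 - 2 = 1$)
$\left(o + H{\left(X \right)} q{\left(-4 \right)}\right) 18 = \left(1 + 0 \left(\left(-7\right) \left(-4\right)\right)\right) 18 = \left(1 + 0 \cdot 28\right) 18 = \left(1 + 0\right) 18 = 1 \cdot 18 = 18$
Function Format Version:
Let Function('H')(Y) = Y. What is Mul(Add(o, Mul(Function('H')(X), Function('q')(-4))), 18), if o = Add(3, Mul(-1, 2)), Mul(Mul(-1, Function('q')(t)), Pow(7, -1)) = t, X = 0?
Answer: 18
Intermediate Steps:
Function('q')(t) = Mul(-7, t)
o = 1 (o = Add(3, -2) = 1)
Mul(Add(o, Mul(Function('H')(X), Function('q')(-4))), 18) = Mul(Add(1, Mul(0, Mul(-7, -4))), 18) = Mul(Add(1, Mul(0, 28)), 18) = Mul(Add(1, 0), 18) = Mul(1, 18) = 18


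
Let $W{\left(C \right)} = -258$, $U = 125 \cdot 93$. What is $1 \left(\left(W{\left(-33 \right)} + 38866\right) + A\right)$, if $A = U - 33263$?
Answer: $16970$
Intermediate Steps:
$U = 11625$
$A = -21638$ ($A = 11625 - 33263 = -21638$)
$1 \left(\left(W{\left(-33 \right)} + 38866\right) + A\right) = 1 \left(\left(-258 + 38866\right) - 21638\right) = 1 \left(38608 - 21638\right) = 1 \cdot 16970 = 16970$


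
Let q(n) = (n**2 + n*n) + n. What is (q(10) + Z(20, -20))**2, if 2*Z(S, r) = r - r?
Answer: 44100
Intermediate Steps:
q(n) = n + 2*n**2 (q(n) = (n**2 + n**2) + n = 2*n**2 + n = n + 2*n**2)
Z(S, r) = 0 (Z(S, r) = (r - r)/2 = (1/2)*0 = 0)
(q(10) + Z(20, -20))**2 = (10*(1 + 2*10) + 0)**2 = (10*(1 + 20) + 0)**2 = (10*21 + 0)**2 = (210 + 0)**2 = 210**2 = 44100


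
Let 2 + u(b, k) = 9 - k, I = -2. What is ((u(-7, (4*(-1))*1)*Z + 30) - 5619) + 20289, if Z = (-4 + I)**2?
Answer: 15096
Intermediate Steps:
Z = 36 (Z = (-4 - 2)**2 = (-6)**2 = 36)
u(b, k) = 7 - k (u(b, k) = -2 + (9 - k) = 7 - k)
((u(-7, (4*(-1))*1)*Z + 30) - 5619) + 20289 = (((7 - 4*(-1))*36 + 30) - 5619) + 20289 = (((7 - (-4))*36 + 30) - 5619) + 20289 = (((7 - 1*(-4))*36 + 30) - 5619) + 20289 = (((7 + 4)*36 + 30) - 5619) + 20289 = ((11*36 + 30) - 5619) + 20289 = ((396 + 30) - 5619) + 20289 = (426 - 5619) + 20289 = -5193 + 20289 = 15096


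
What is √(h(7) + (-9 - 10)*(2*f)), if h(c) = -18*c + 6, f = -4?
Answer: 4*√2 ≈ 5.6569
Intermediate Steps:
h(c) = 6 - 18*c
√(h(7) + (-9 - 10)*(2*f)) = √((6 - 18*7) + (-9 - 10)*(2*(-4))) = √((6 - 126) - 19*(-8)) = √(-120 + 152) = √32 = 4*√2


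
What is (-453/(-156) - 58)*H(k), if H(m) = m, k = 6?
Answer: -8595/26 ≈ -330.58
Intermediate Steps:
(-453/(-156) - 58)*H(k) = (-453/(-156) - 58)*6 = (-453*(-1/156) - 58)*6 = (151/52 - 58)*6 = -2865/52*6 = -8595/26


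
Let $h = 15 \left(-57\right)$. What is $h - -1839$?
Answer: $984$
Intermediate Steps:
$h = -855$
$h - -1839 = -855 - -1839 = -855 + \left(-139 + 1978\right) = -855 + 1839 = 984$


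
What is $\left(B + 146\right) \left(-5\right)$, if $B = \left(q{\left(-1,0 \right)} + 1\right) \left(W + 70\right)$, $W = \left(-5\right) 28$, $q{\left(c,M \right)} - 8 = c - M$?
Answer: $2070$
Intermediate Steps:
$q{\left(c,M \right)} = 8 + c - M$ ($q{\left(c,M \right)} = 8 - \left(M - c\right) = 8 + c - M$)
$W = -140$
$B = -560$ ($B = \left(\left(8 - 1 - 0\right) + 1\right) \left(-140 + 70\right) = \left(\left(8 - 1 + 0\right) + 1\right) \left(-70\right) = \left(7 + 1\right) \left(-70\right) = 8 \left(-70\right) = -560$)
$\left(B + 146\right) \left(-5\right) = \left(-560 + 146\right) \left(-5\right) = \left(-414\right) \left(-5\right) = 2070$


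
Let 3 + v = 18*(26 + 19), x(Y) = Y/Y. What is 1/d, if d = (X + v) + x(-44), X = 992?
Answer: 1/1800 ≈ 0.00055556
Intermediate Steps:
x(Y) = 1
v = 807 (v = -3 + 18*(26 + 19) = -3 + 18*45 = -3 + 810 = 807)
d = 1800 (d = (992 + 807) + 1 = 1799 + 1 = 1800)
1/d = 1/1800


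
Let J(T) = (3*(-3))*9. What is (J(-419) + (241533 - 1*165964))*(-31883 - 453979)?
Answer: -36676750656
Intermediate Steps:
J(T) = -81 (J(T) = -9*9 = -81)
(J(-419) + (241533 - 1*165964))*(-31883 - 453979) = (-81 + (241533 - 1*165964))*(-31883 - 453979) = (-81 + (241533 - 165964))*(-485862) = (-81 + 75569)*(-485862) = 75488*(-485862) = -36676750656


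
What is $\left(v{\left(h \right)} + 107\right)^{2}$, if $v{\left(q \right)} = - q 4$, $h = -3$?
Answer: $14161$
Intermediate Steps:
$v{\left(q \right)} = - 4 q$
$\left(v{\left(h \right)} + 107\right)^{2} = \left(\left(-4\right) \left(-3\right) + 107\right)^{2} = \left(12 + 107\right)^{2} = 119^{2} = 14161$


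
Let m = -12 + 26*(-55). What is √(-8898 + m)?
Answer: 2*I*√2585 ≈ 101.69*I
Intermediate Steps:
m = -1442 (m = -12 - 1430 = -1442)
√(-8898 + m) = √(-8898 - 1442) = √(-10340) = 2*I*√2585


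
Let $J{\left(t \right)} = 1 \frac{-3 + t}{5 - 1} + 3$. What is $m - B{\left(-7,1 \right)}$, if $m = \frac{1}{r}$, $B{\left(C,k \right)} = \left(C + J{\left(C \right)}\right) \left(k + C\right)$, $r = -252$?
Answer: $- \frac{9829}{252} \approx -39.004$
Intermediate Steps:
$J{\left(t \right)} = \frac{9}{4} + \frac{t}{4}$ ($J{\left(t \right)} = 1 \frac{-3 + t}{4} + 3 = 1 \left(-3 + t\right) \frac{1}{4} + 3 = 1 \left(- \frac{3}{4} + \frac{t}{4}\right) + 3 = \left(- \frac{3}{4} + \frac{t}{4}\right) + 3 = \frac{9}{4} + \frac{t}{4}$)
$B{\left(C,k \right)} = \left(\frac{9}{4} + \frac{5 C}{4}\right) \left(C + k\right)$ ($B{\left(C,k \right)} = \left(C + \left(\frac{9}{4} + \frac{C}{4}\right)\right) \left(k + C\right) = \left(\frac{9}{4} + \frac{5 C}{4}\right) \left(C + k\right)$)
$m = - \frac{1}{252}$ ($m = \frac{1}{-252} = - \frac{1}{252} \approx -0.0039683$)
$m - B{\left(-7,1 \right)} = - \frac{1}{252} - \left(\frac{5 \left(-7\right)^{2}}{4} + \frac{9}{4} \left(-7\right) + \frac{9}{4} \cdot 1 + \frac{5}{4} \left(-7\right) 1\right) = - \frac{1}{252} - \left(\frac{5}{4} \cdot 49 - \frac{63}{4} + \frac{9}{4} - \frac{35}{4}\right) = - \frac{1}{252} - \left(\frac{245}{4} - \frac{63}{4} + \frac{9}{4} - \frac{35}{4}\right) = - \frac{1}{252} - 39 = - \frac{9829}{252}$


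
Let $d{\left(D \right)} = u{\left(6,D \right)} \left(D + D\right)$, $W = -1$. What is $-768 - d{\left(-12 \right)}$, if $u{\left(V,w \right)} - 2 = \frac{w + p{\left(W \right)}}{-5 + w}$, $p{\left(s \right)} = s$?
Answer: $- \frac{11928}{17} \approx -701.65$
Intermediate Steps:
$u{\left(V,w \right)} = 2 + \frac{-1 + w}{-5 + w}$ ($u{\left(V,w \right)} = 2 + \frac{w - 1}{-5 + w} = 2 + \frac{-1 + w}{-5 + w}$)
$d{\left(D \right)} = \frac{2 D \left(-11 + 3 D\right)}{-5 + D}$ ($d{\left(D \right)} = \frac{-11 + 3 D}{-5 + D} \left(D + D\right) = \frac{-11 + 3 D}{-5 + D} 2 D = \frac{2 D \left(-11 + 3 D\right)}{-5 + D}$)
$-768 - d{\left(-12 \right)} = -768 - 2 \left(-12\right) \frac{1}{-5 - 12} \left(-11 + 3 \left(-12\right)\right) = -768 - 2 \left(-12\right) \frac{1}{-17} \left(-11 - 36\right) = -768 - 2 \left(-12\right) \left(- \frac{1}{17}\right) \left(-47\right) = -768 - - \frac{1128}{17} = -768 + \frac{1128}{17} = - \frac{11928}{17}$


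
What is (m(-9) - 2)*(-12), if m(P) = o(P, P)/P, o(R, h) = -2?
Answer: 64/3 ≈ 21.333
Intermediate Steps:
m(P) = -2/P
(m(-9) - 2)*(-12) = (-2/(-9) - 2)*(-12) = (-2*(-⅑) - 2)*(-12) = (2/9 - 2)*(-12) = -16/9*(-12) = 64/3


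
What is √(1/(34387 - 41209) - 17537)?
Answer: I*√90685160570/2274 ≈ 132.43*I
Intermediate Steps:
√(1/(34387 - 41209) - 17537) = √(1/(-6822) - 17537) = √(-1/6822 - 17537) = √(-119637415/6822) = I*√90685160570/2274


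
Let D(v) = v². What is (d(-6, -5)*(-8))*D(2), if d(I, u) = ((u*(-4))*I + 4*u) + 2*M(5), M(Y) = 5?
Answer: 4160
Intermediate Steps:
d(I, u) = 10 + 4*u - 4*I*u (d(I, u) = ((u*(-4))*I + 4*u) + 2*5 = ((-4*u)*I + 4*u) + 10 = (-4*I*u + 4*u) + 10 = (4*u - 4*I*u) + 10 = 10 + 4*u - 4*I*u)
(d(-6, -5)*(-8))*D(2) = ((10 + 4*(-5) - 4*(-6)*(-5))*(-8))*2² = ((10 - 20 - 120)*(-8))*4 = -130*(-8)*4 = 1040*4 = 4160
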